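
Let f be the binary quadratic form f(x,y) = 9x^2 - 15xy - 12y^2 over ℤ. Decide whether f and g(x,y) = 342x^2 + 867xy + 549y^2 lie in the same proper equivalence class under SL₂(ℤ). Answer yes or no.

D₁ = 657, D₂ = 657
river cycle of f (length 18): (-12, 15, 9), (9, 21, -6), (-6, 15, 18), (18, 21, -3), (-3, 21, 18), (18, 15, -6), (-6, 21, 9), (9, 15, -12), (-12, 9, 12), (12, 15, -9), … (8 more)
river cycle of g (length 18): (-6, 15, 18), (18, 21, -3), (-3, 21, 18), (18, 15, -6), (-6, 21, 9), (9, 15, -12), (-12, 9, 12), (12, 15, -9), (-9, 21, 6), (6, 15, -18), … (8 more)
cycles coincide ⇒ equivalent

yes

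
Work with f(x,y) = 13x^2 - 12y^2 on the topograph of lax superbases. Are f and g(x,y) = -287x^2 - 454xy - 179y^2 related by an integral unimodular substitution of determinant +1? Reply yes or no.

D₁ = 624, D₂ = 624
river cycle of f (length 2): (-12, 24, 1), (1, 24, -12)
river cycle of g (length 2): (-12, 24, 1), (1, 24, -12)
cycles coincide ⇒ equivalent

yes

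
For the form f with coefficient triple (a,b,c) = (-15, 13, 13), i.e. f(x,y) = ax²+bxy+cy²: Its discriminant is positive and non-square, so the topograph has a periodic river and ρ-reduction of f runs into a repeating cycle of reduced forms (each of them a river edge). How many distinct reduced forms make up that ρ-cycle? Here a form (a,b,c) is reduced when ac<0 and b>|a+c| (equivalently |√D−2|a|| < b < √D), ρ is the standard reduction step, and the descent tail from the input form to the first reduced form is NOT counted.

D = 949, ⌊√D⌋ = 30
river: ρ → (13,13,-15)
river: ρ → (-15,17,11)
river: ρ → (11,27,-5)
river: ρ → (-5,23,21)
river: ρ → (21,19,-7)
river: ρ → (-7,23,15)
river: ρ → (15,7,-15)
river: ρ → (-15,23,7)
river: ρ → (7,19,-21)
river: ρ → (-21,23,5)
river: ρ → (5,27,-11)
river: ρ → (-11,17,15)
river: ρ → (15,13,-13)
river: ρ → (-13,13,15)
river: ρ → (15,17,-11)
river: ρ → (-11,27,5)
river: ρ → (5,23,-21)
river: ρ → (-21,19,7)
river: ρ → (7,23,-15)
river: ρ → (-15,7,15)
river: ρ → (15,23,-7)
river: ρ → (-7,19,21)
river: ρ → (21,23,-5)
river: ρ → (-5,27,11)
river: ρ → (11,17,-15)
river: ρ → (-15,13,13)
ρ-cycle length = 26 (tail of 0 descent steps not counted)

26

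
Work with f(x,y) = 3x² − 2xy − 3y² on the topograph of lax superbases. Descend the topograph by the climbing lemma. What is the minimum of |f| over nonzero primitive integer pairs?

descent: ρ → (-3,2,3)  [lands on river]
river: ρ → (3,4,-2)
river: ρ → (-2,4,3)
river: ρ → (3,2,-3)
river: ρ → (-3,4,2)
river: ρ → (2,4,-3)
closes: descent 1, river 6
min |a| on river = 2

2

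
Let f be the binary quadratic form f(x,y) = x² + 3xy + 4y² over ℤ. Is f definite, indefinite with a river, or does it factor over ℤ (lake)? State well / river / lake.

D = b²−4ac = 3² − 4·1·4 = -7
D < 0 ⇒ definite ⇒ every region one sign ⇒ single well

well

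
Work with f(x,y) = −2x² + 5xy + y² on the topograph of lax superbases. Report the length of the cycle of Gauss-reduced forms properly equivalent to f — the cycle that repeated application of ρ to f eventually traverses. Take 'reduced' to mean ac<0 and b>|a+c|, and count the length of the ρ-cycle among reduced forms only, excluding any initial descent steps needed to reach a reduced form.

D = 33, ⌊√D⌋ = 5
river: ρ → (1,5,-2)
river: ρ → (-2,3,3)
river: ρ → (3,3,-2)
river: ρ → (-2,5,1)
ρ-cycle length = 4 (tail of 0 descent steps not counted)

4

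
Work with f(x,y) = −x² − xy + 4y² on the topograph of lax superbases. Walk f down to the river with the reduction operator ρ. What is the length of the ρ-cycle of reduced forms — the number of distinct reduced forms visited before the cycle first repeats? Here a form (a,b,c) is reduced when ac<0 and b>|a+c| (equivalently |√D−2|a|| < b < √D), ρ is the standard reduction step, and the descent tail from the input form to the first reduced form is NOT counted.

D = 17, ⌊√D⌋ = 4
descent: ρ → (4,1,-1)
descent: ρ → (-1,3,2)  [lands on river]
river: ρ → (2,1,-2)
river: ρ → (-2,3,1)
river: ρ → (1,3,-2)
river: ρ → (-2,1,2)
river: ρ → (2,3,-1)
ρ-cycle length = 6 (tail of 2 descent steps not counted)

6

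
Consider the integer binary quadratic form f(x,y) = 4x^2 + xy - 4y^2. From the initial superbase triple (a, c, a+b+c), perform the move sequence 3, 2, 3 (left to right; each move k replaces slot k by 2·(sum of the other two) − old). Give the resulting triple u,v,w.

start (4,-4,1) = (f(1,0),f(0,1),f(1,1))
replace slot 3: 2·(4+(-4)) − 1 = -1 → (4,-4,-1)
replace slot 2: 2·(4+(-1)) − (-4) = 10 → (4,10,-1)
replace slot 3: 2·(4+10) − (-1) = 29 → (4,10,29)

4,10,29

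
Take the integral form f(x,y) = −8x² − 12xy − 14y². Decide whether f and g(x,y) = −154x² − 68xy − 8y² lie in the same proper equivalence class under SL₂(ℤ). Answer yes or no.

D₁ = -304, D₂ = -304
f is negative-definite; reduce −f:
−f: translate: b→-4 (≡12 mod 16), so (8,12,14)→(8,-4,10)
−f: reduced (well bottom): (8,-4,10) with a≤c, −a<b≤a
flip sign back: reduced form of f is (-8,4,-10)
g is negative-definite; reduce −g:
−g: flip: (154,68,8)→(8,-68,154)
−g: translate: b→-4 (≡-68 mod 16), so (8,-68,154)→(8,-4,10)
−g: reduced (well bottom): (8,-4,10) with a≤c, −a<b≤a
flip sign back: reduced form of g is (-8,4,-10)
reduced forms (-8, 4, -10) vs (-8, 4, -10) ⇒ equivalent

yes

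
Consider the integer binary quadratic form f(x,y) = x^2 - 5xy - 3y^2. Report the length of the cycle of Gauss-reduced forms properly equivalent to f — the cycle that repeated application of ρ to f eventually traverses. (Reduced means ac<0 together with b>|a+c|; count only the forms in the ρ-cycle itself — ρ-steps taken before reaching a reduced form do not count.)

D = 37, ⌊√D⌋ = 6
descent: ρ → (-3,5,1)  [lands on river]
river: ρ → (1,5,-3)
river: ρ → (-3,1,3)
river: ρ → (3,5,-1)
river: ρ → (-1,5,3)
river: ρ → (3,1,-3)
ρ-cycle length = 6 (tail of 1 descent step not counted)

6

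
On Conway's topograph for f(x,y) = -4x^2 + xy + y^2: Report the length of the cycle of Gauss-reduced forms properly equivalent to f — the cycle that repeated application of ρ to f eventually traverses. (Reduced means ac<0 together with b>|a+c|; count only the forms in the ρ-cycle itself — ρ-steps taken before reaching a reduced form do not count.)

D = 17, ⌊√D⌋ = 4
descent: ρ → (1,3,-2)  [lands on river]
river: ρ → (-2,1,2)
river: ρ → (2,3,-1)
river: ρ → (-1,3,2)
river: ρ → (2,1,-2)
river: ρ → (-2,3,1)
ρ-cycle length = 6 (tail of 1 descent step not counted)

6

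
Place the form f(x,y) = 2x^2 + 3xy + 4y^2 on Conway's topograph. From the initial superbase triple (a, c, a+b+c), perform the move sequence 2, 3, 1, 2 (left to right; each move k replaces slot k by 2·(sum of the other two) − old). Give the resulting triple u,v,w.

start (2,4,9) = (f(1,0),f(0,1),f(1,1))
replace slot 2: 2·(2+9) − 4 = 18 → (2,18,9)
replace slot 3: 2·(2+18) − 9 = 31 → (2,18,31)
replace slot 1: 2·(18+31) − 2 = 96 → (96,18,31)
replace slot 2: 2·(96+31) − 18 = 236 → (96,236,31)

96,236,31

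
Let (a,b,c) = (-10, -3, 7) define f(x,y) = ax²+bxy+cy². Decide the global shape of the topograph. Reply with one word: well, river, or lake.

D = b²−4ac = (-3)² − 4·(-10)·7 = 289
D = 17² is a perfect square ⇒ form factors over ℤ ⇒ lakes

lake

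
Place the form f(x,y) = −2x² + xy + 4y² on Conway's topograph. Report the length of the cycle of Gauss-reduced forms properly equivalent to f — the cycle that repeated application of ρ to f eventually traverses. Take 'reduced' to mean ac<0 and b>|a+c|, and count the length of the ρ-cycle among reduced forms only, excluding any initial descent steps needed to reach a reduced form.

D = 33, ⌊√D⌋ = 5
descent: ρ → (4,-1,-2)
descent: ρ → (-2,5,1)  [lands on river]
river: ρ → (1,5,-2)
river: ρ → (-2,3,3)
river: ρ → (3,3,-2)
ρ-cycle length = 4 (tail of 2 descent steps not counted)

4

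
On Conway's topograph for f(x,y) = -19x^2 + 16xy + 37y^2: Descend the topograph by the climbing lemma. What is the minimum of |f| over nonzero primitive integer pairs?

descent: ρ → (37,-16,-19)
descent: ρ → (-19,54,2)  [lands on river]
river: ρ → (2,54,-19)
river: ρ → (-19,22,34)
river: ρ → (34,46,-7)
river: ρ → (-7,52,13)
river: ρ → (13,52,-7)
river: ρ → (-7,46,34)
river: ρ → (34,22,-19)
closes: descent 2, river 8
min |a| on river = 2

2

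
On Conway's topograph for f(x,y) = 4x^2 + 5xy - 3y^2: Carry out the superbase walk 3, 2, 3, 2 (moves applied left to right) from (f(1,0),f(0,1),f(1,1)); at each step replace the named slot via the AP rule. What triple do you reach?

start (4,-3,6) = (f(1,0),f(0,1),f(1,1))
replace slot 3: 2·(4+(-3)) − 6 = -4 → (4,-3,-4)
replace slot 2: 2·(4+(-4)) − (-3) = 3 → (4,3,-4)
replace slot 3: 2·(4+3) − (-4) = 18 → (4,3,18)
replace slot 2: 2·(4+18) − 3 = 41 → (4,41,18)

4,41,18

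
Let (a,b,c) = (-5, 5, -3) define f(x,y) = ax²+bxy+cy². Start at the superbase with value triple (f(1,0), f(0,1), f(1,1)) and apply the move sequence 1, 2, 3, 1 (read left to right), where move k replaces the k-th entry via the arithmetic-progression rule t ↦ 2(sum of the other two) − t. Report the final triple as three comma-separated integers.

start (-5,-3,-3) = (f(1,0),f(0,1),f(1,1))
replace slot 1: 2·((-3)+(-3)) − (-5) = -7 → (-7,-3,-3)
replace slot 2: 2·((-7)+(-3)) − (-3) = -17 → (-7,-17,-3)
replace slot 3: 2·((-7)+(-17)) − (-3) = -45 → (-7,-17,-45)
replace slot 1: 2·((-17)+(-45)) − (-7) = -117 → (-117,-17,-45)

-117,-17,-45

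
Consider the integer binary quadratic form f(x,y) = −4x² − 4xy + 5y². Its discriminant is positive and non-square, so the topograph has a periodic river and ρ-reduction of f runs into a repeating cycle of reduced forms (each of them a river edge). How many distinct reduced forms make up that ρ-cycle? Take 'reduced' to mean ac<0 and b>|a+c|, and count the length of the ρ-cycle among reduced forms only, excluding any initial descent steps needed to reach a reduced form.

D = 96, ⌊√D⌋ = 9
descent: ρ → (5,4,-4)  [lands on river]
river: ρ → (-4,4,5)
river: ρ → (5,6,-3)
river: ρ → (-3,6,5)
ρ-cycle length = 4 (tail of 1 descent step not counted)

4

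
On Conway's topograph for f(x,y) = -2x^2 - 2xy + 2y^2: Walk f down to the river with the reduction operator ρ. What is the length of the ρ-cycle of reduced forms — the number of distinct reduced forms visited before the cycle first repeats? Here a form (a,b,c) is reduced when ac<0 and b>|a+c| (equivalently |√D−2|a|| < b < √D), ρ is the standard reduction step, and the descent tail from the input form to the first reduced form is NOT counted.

D = 20, ⌊√D⌋ = 4
descent: ρ → (2,2,-2)  [lands on river]
river: ρ → (-2,2,2)
ρ-cycle length = 2 (tail of 1 descent step not counted)

2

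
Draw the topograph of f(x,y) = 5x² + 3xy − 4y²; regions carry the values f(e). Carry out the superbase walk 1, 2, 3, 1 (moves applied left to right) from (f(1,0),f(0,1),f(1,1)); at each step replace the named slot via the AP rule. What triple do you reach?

start (5,-4,4) = (f(1,0),f(0,1),f(1,1))
replace slot 1: 2·((-4)+4) − 5 = -5 → (-5,-4,4)
replace slot 2: 2·((-5)+4) − (-4) = 2 → (-5,2,4)
replace slot 3: 2·((-5)+2) − 4 = -10 → (-5,2,-10)
replace slot 1: 2·(2+(-10)) − (-5) = -11 → (-11,2,-10)

-11,2,-10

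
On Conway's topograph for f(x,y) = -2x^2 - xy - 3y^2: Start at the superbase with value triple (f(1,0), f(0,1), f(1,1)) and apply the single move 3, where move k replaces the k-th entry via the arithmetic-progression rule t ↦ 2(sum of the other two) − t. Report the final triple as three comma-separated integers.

start (-2,-3,-6) = (f(1,0),f(0,1),f(1,1))
replace slot 3: 2·((-2)+(-3)) − (-6) = -4 → (-2,-3,-4)

-2,-3,-4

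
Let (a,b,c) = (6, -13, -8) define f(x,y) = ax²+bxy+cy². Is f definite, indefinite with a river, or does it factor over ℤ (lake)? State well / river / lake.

D = b²−4ac = (-13)² − 4·6·(-8) = 361
D = 19² is a perfect square ⇒ form factors over ℤ ⇒ lakes

lake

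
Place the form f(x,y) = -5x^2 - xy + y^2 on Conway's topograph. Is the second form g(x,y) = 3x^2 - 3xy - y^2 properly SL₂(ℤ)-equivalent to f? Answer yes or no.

D₁ = 21, D₂ = 21
river cycle of f (length 2): (1, 3, -3), (-3, 3, 1)
river cycle of g (length 2): (-1, 3, 3), (3, 3, -1)
cycles differ ⇒ inequivalent

no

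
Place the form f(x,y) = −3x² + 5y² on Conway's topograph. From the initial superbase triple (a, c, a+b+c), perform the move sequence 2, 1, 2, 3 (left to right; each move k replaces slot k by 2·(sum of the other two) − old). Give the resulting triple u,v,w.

start (-3,5,2) = (f(1,0),f(0,1),f(1,1))
replace slot 2: 2·((-3)+2) − 5 = -7 → (-3,-7,2)
replace slot 1: 2·((-7)+2) − (-3) = -7 → (-7,-7,2)
replace slot 2: 2·((-7)+2) − (-7) = -3 → (-7,-3,2)
replace slot 3: 2·((-7)+(-3)) − 2 = -22 → (-7,-3,-22)

-7,-3,-22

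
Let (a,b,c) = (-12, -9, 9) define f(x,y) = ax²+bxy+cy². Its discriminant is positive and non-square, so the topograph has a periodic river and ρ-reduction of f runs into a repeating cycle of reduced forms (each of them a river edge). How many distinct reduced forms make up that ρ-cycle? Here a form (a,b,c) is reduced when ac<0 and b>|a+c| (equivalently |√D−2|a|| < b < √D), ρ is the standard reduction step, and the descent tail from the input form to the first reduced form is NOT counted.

D = 513, ⌊√D⌋ = 22
descent: ρ → (9,9,-12)  [lands on river]
river: ρ → (-12,15,6)
river: ρ → (6,21,-3)
river: ρ → (-3,21,6)
river: ρ → (6,15,-12)
river: ρ → (-12,9,9)
ρ-cycle length = 6 (tail of 1 descent step not counted)

6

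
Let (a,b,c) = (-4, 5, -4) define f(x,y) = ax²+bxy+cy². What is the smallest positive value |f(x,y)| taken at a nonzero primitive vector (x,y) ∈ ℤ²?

translate: b→3 (≡-5 mod 8), so (4,-5,4)→(4,3,3)
flip: (4,3,3)→(3,-3,4)
translate: b→3 (≡-3 mod 6), so (3,-3,4)→(3,3,4)
reduced (well bottom): (3,3,4) with a≤c, −a<b≤a
well minimum |f| = |-3| = 3 (negative-definite)

3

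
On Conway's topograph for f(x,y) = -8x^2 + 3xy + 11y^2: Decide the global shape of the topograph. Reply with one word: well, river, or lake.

D = b²−4ac = 3² − 4·(-8)·11 = 361
D = 19² is a perfect square ⇒ form factors over ℤ ⇒ lakes

lake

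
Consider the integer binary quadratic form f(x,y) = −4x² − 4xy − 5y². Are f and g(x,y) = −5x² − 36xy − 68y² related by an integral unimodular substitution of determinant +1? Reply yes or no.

D₁ = -64, D₂ = -64
f is negative-definite; reduce −f:
−f: reduced (well bottom): (4,4,5) with a≤c, −a<b≤a
flip sign back: reduced form of f is (-4,-4,-5)
g is negative-definite; reduce −g:
−g: translate: b→-4 (≡36 mod 10), so (5,36,68)→(5,-4,4)
−g: flip: (5,-4,4)→(4,4,5)
−g: reduced (well bottom): (4,4,5) with a≤c, −a<b≤a
flip sign back: reduced form of g is (-4,-4,-5)
reduced forms (-4, -4, -5) vs (-4, -4, -5) ⇒ equivalent

yes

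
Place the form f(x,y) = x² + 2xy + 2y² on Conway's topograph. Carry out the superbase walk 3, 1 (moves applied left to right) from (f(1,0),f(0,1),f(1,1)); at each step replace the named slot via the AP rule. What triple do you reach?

start (1,2,5) = (f(1,0),f(0,1),f(1,1))
replace slot 3: 2·(1+2) − 5 = 1 → (1,2,1)
replace slot 1: 2·(2+1) − 1 = 5 → (5,2,1)

5,2,1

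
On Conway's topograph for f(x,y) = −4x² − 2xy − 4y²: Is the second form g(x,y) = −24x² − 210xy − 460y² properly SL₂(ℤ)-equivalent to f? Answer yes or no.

D₁ = -60, D₂ = -60
f is negative-definite; reduce −f:
−f: reduced (well bottom): (4,2,4) with a≤c, −a<b≤a
flip sign back: reduced form of f is (-4,-2,-4)
g is negative-definite; reduce −g:
−g: translate: b→18 (≡210 mod 48), so (24,210,460)→(24,18,4)
−g: flip: (24,18,4)→(4,-18,24)
−g: translate: b→-2 (≡-18 mod 8), so (4,-18,24)→(4,-2,4)
−g: flip: (4,-2,4)→(4,2,4)
−g: reduced (well bottom): (4,2,4) with a≤c, −a<b≤a
flip sign back: reduced form of g is (-4,-2,-4)
reduced forms (-4, -2, -4) vs (-4, -2, -4) ⇒ equivalent

yes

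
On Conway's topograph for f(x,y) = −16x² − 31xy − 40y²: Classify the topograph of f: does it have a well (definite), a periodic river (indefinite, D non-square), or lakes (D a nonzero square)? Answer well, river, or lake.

D = b²−4ac = (-31)² − 4·(-16)·(-40) = -1599
D < 0 ⇒ definite ⇒ every region one sign ⇒ single well

well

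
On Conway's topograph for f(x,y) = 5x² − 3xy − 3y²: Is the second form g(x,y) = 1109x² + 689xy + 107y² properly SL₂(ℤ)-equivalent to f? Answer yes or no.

D₁ = 69, D₂ = 69
river cycle of f (length 4): (-3, 3, 5), (5, 7, -1), (-1, 7, 5), (5, 3, -3)
river cycle of g (length 4): (5, 7, -1), (-1, 7, 5), (5, 3, -3), (-3, 3, 5)
cycles coincide ⇒ equivalent

yes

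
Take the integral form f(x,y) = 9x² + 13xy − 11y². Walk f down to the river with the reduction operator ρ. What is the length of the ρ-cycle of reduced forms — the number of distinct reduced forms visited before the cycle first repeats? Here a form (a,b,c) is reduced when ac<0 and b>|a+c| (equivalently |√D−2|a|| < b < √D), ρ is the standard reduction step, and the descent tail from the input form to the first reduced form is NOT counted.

D = 565, ⌊√D⌋ = 23
river: ρ → (-11,9,11)
river: ρ → (11,13,-9)
river: ρ → (-9,23,1)
river: ρ → (1,23,-9)
river: ρ → (-9,13,11)
river: ρ → (11,9,-11)
river: ρ → (-11,13,9)
river: ρ → (9,23,-1)
river: ρ → (-1,23,9)
river: ρ → (9,13,-11)
ρ-cycle length = 10 (tail of 0 descent steps not counted)

10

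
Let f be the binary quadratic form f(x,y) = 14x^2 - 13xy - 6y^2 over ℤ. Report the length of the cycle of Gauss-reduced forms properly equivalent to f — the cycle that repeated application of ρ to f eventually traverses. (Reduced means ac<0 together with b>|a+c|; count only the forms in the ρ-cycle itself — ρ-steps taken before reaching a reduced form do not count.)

D = 505, ⌊√D⌋ = 22
descent: ρ → (-6,13,14)  [lands on river]
river: ρ → (14,15,-5)
river: ρ → (-5,15,14)
river: ρ → (14,13,-6)
river: ρ → (-6,11,16)
river: ρ → (16,21,-1)
river: ρ → (-1,21,16)
river: ρ → (16,11,-6)
ρ-cycle length = 8 (tail of 1 descent step not counted)

8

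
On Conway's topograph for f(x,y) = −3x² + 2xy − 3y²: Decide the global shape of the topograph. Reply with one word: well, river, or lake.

D = b²−4ac = 2² − 4·(-3)·(-3) = -32
D < 0 ⇒ definite ⇒ every region one sign ⇒ single well

well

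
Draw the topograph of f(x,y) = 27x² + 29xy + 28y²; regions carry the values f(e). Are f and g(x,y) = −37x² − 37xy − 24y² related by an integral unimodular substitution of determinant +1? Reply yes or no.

D₁ = -2183, D₂ = -2183
f: translate: b→-25 (≡29 mod 54), so (27,29,28)→(27,-25,26)
f: flip: (27,-25,26)→(26,25,27)
f: reduced (well bottom): (26,25,27) with a≤c, −a<b≤a
g is negative-definite; reduce −g:
−g: flip: (37,37,24)→(24,-37,37)
−g: translate: b→11 (≡-37 mod 48), so (24,-37,37)→(24,11,24)
−g: reduced (well bottom): (24,11,24) with a≤c, −a<b≤a
flip sign back: reduced form of g is (-24,-11,-24)
reduced forms (26, 25, 27) vs (-24, -11, -24) ⇒ inequivalent

no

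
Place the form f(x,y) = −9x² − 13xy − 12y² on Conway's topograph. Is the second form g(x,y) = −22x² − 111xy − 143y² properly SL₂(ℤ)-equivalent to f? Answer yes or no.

D₁ = -263, D₂ = -263
f is negative-definite; reduce −f:
−f: translate: b→-5 (≡13 mod 18), so (9,13,12)→(9,-5,8)
−f: flip: (9,-5,8)→(8,5,9)
−f: reduced (well bottom): (8,5,9) with a≤c, −a<b≤a
flip sign back: reduced form of f is (-8,-5,-9)
g is negative-definite; reduce −g:
−g: translate: b→-21 (≡111 mod 44), so (22,111,143)→(22,-21,8)
−g: flip: (22,-21,8)→(8,21,22)
−g: translate: b→5 (≡21 mod 16), so (8,21,22)→(8,5,9)
−g: reduced (well bottom): (8,5,9) with a≤c, −a<b≤a
flip sign back: reduced form of g is (-8,-5,-9)
reduced forms (-8, -5, -9) vs (-8, -5, -9) ⇒ equivalent

yes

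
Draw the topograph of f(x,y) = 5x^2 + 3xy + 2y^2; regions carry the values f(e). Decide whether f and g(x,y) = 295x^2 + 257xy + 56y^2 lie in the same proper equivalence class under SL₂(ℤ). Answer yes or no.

D₁ = -31, D₂ = -31
f: flip: (5,3,2)→(2,-3,5)
f: translate: b→1 (≡-3 mod 4), so (2,-3,5)→(2,1,4)
f: reduced (well bottom): (2,1,4) with a≤c, −a<b≤a
g: flip: (295,257,56)→(56,-257,295)
g: translate: b→-33 (≡-257 mod 112), so (56,-257,295)→(56,-33,5)
g: flip: (56,-33,5)→(5,33,56)
g: translate: b→3 (≡33 mod 10), so (5,33,56)→(5,3,2)
g: flip: (5,3,2)→(2,-3,5)
g: translate: b→1 (≡-3 mod 4), so (2,-3,5)→(2,1,4)
g: reduced (well bottom): (2,1,4) with a≤c, −a<b≤a
reduced forms (2, 1, 4) vs (2, 1, 4) ⇒ equivalent

yes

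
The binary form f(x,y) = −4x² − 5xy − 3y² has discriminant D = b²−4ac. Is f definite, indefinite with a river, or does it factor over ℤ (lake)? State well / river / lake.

D = b²−4ac = (-5)² − 4·(-4)·(-3) = -23
D < 0 ⇒ definite ⇒ every region one sign ⇒ single well

well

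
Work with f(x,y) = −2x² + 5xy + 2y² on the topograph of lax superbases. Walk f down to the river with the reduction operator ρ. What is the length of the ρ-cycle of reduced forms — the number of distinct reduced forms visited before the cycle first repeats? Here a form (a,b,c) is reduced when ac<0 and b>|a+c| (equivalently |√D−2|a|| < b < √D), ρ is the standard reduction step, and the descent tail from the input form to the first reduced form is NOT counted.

D = 41, ⌊√D⌋ = 6
river: ρ → (2,3,-4)
river: ρ → (-4,5,1)
river: ρ → (1,5,-4)
river: ρ → (-4,3,2)
river: ρ → (2,5,-2)
river: ρ → (-2,3,4)
river: ρ → (4,5,-1)
river: ρ → (-1,5,4)
river: ρ → (4,3,-2)
river: ρ → (-2,5,2)
ρ-cycle length = 10 (tail of 0 descent steps not counted)

10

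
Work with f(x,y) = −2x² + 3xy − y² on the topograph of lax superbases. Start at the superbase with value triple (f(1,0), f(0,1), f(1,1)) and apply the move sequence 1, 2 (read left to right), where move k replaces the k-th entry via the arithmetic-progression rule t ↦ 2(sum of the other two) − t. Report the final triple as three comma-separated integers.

start (-2,-1,0) = (f(1,0),f(0,1),f(1,1))
replace slot 1: 2·((-1)+0) − (-2) = 0 → (0,-1,0)
replace slot 2: 2·(0+0) − (-1) = 1 → (0,1,0)

0,1,0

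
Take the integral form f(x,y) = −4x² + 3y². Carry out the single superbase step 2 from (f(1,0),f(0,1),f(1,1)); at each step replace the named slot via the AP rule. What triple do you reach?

start (-4,3,-1) = (f(1,0),f(0,1),f(1,1))
replace slot 2: 2·((-4)+(-1)) − 3 = -13 → (-4,-13,-1)

-4,-13,-1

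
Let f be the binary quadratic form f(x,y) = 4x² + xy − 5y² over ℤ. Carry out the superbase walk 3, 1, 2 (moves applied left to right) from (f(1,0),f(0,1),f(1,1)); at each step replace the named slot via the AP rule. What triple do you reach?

start (4,-5,0) = (f(1,0),f(0,1),f(1,1))
replace slot 3: 2·(4+(-5)) − 0 = -2 → (4,-5,-2)
replace slot 1: 2·((-5)+(-2)) − 4 = -18 → (-18,-5,-2)
replace slot 2: 2·((-18)+(-2)) − (-5) = -35 → (-18,-35,-2)

-18,-35,-2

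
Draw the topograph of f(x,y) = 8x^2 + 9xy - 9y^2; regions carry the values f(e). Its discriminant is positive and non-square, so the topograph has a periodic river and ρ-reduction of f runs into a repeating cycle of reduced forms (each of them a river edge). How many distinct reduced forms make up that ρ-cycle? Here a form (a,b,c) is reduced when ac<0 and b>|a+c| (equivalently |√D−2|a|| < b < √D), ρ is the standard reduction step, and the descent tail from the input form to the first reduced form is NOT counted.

D = 369, ⌊√D⌋ = 19
river: ρ → (-9,9,8)
river: ρ → (8,7,-10)
river: ρ → (-10,13,5)
river: ρ → (5,17,-4)
river: ρ → (-4,15,9)
river: ρ → (9,3,-10)
river: ρ → (-10,17,2)
river: ρ → (2,19,-1)
river: ρ → (-1,19,2)
river: ρ → (2,17,-10)
river: ρ → (-10,3,9)
river: ρ → (9,15,-4)
river: ρ → (-4,17,5)
river: ρ → (5,13,-10)
river: ρ → (-10,7,8)
river: ρ → (8,9,-9)
ρ-cycle length = 16 (tail of 0 descent steps not counted)

16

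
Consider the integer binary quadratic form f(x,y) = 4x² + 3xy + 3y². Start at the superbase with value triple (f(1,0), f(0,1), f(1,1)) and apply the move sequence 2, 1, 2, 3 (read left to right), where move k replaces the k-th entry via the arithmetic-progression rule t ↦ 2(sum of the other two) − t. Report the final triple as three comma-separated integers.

start (4,3,10) = (f(1,0),f(0,1),f(1,1))
replace slot 2: 2·(4+10) − 3 = 25 → (4,25,10)
replace slot 1: 2·(25+10) − 4 = 66 → (66,25,10)
replace slot 2: 2·(66+10) − 25 = 127 → (66,127,10)
replace slot 3: 2·(66+127) − 10 = 376 → (66,127,376)

66,127,376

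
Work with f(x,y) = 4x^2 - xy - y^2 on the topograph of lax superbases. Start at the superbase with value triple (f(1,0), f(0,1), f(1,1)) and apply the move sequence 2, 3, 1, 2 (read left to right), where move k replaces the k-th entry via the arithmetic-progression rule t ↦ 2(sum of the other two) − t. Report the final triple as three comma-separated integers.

start (4,-1,2) = (f(1,0),f(0,1),f(1,1))
replace slot 2: 2·(4+2) − (-1) = 13 → (4,13,2)
replace slot 3: 2·(4+13) − 2 = 32 → (4,13,32)
replace slot 1: 2·(13+32) − 4 = 86 → (86,13,32)
replace slot 2: 2·(86+32) − 13 = 223 → (86,223,32)

86,223,32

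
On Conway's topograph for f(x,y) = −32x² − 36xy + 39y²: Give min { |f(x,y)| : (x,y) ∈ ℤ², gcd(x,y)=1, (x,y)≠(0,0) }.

descent: ρ → (39,36,-32)  [lands on river]
river: ρ → (-32,28,43)
river: ρ → (43,58,-17)
river: ρ → (-17,78,3)
river: ρ → (3,78,-17)
river: ρ → (-17,58,43)
river: ρ → (43,28,-32)
river: ρ → (-32,36,39)
river: ρ → (39,42,-29)
river: ρ → (-29,74,7)
river: ρ → (7,66,-69)
river: ρ → (-69,72,4)
river: ρ → (4,72,-69)
river: ρ → (-69,66,7)
river: ρ → (7,74,-29)
river: ρ → (-29,42,39)
closes: descent 1, river 16
min |a| on river = 3

3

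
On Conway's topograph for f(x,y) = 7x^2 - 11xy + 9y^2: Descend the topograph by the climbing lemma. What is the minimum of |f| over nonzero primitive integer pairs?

translate: b→3 (≡-11 mod 14), so (7,-11,9)→(7,3,5)
flip: (7,3,5)→(5,-3,7)
reduced (well bottom): (5,-3,7) with a≤c, −a<b≤a
well minimum = a = 5

5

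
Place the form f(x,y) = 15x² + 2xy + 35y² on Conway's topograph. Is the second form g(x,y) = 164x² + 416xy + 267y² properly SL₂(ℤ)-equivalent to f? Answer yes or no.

D₁ = -2096, D₂ = -2096
f: reduced (well bottom): (15,2,35) with a≤c, −a<b≤a
g: translate: b→88 (≡416 mod 328), so (164,416,267)→(164,88,15)
g: flip: (164,88,15)→(15,-88,164)
g: translate: b→2 (≡-88 mod 30), so (15,-88,164)→(15,2,35)
g: reduced (well bottom): (15,2,35) with a≤c, −a<b≤a
reduced forms (15, 2, 35) vs (15, 2, 35) ⇒ equivalent

yes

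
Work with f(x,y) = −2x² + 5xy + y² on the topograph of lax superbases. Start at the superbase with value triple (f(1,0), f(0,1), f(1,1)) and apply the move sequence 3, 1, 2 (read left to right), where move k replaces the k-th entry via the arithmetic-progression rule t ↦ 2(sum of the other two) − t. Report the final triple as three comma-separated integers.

start (-2,1,4) = (f(1,0),f(0,1),f(1,1))
replace slot 3: 2·((-2)+1) − 4 = -6 → (-2,1,-6)
replace slot 1: 2·(1+(-6)) − (-2) = -8 → (-8,1,-6)
replace slot 2: 2·((-8)+(-6)) − 1 = -29 → (-8,-29,-6)

-8,-29,-6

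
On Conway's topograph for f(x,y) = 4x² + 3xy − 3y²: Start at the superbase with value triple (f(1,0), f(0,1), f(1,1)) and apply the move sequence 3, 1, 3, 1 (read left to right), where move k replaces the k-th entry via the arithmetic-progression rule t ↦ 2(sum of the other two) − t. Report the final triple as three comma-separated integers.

start (4,-3,4) = (f(1,0),f(0,1),f(1,1))
replace slot 3: 2·(4+(-3)) − 4 = -2 → (4,-3,-2)
replace slot 1: 2·((-3)+(-2)) − 4 = -14 → (-14,-3,-2)
replace slot 3: 2·((-14)+(-3)) − (-2) = -32 → (-14,-3,-32)
replace slot 1: 2·((-3)+(-32)) − (-14) = -56 → (-56,-3,-32)

-56,-3,-32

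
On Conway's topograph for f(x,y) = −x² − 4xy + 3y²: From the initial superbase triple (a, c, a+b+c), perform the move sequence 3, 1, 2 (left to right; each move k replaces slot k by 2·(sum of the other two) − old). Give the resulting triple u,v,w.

start (-1,3,-2) = (f(1,0),f(0,1),f(1,1))
replace slot 3: 2·((-1)+3) − (-2) = 6 → (-1,3,6)
replace slot 1: 2·(3+6) − (-1) = 19 → (19,3,6)
replace slot 2: 2·(19+6) − 3 = 47 → (19,47,6)

19,47,6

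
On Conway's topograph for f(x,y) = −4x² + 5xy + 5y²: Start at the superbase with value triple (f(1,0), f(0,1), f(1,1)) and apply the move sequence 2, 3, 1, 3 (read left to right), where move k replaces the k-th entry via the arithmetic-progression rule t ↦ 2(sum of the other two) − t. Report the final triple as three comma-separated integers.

start (-4,5,6) = (f(1,0),f(0,1),f(1,1))
replace slot 2: 2·((-4)+6) − 5 = -1 → (-4,-1,6)
replace slot 3: 2·((-4)+(-1)) − 6 = -16 → (-4,-1,-16)
replace slot 1: 2·((-1)+(-16)) − (-4) = -30 → (-30,-1,-16)
replace slot 3: 2·((-30)+(-1)) − (-16) = -46 → (-30,-1,-46)

-30,-1,-46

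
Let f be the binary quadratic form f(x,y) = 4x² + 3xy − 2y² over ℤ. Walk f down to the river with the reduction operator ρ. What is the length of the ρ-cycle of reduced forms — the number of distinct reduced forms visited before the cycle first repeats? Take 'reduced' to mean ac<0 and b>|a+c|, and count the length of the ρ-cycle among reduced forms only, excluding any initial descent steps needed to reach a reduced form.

D = 41, ⌊√D⌋ = 6
river: ρ → (-2,5,2)
river: ρ → (2,3,-4)
river: ρ → (-4,5,1)
river: ρ → (1,5,-4)
river: ρ → (-4,3,2)
river: ρ → (2,5,-2)
river: ρ → (-2,3,4)
river: ρ → (4,5,-1)
river: ρ → (-1,5,4)
river: ρ → (4,3,-2)
ρ-cycle length = 10 (tail of 0 descent steps not counted)

10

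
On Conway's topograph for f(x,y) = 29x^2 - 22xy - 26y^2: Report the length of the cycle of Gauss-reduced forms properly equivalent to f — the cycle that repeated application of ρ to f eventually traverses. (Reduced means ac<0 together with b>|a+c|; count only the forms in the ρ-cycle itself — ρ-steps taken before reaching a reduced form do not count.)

D = 3500, ⌊√D⌋ = 59
descent: ρ → (-26,22,29)  [lands on river]
river: ρ → (29,36,-19)
river: ρ → (-19,40,25)
river: ρ → (25,10,-34)
river: ρ → (-34,58,1)
river: ρ → (1,58,-34)
river: ρ → (-34,10,25)
river: ρ → (25,40,-19)
river: ρ → (-19,36,29)
river: ρ → (29,22,-26)
river: ρ → (-26,30,25)
river: ρ → (25,20,-31)
river: ρ → (-31,42,14)
river: ρ → (14,42,-31)
river: ρ → (-31,20,25)
river: ρ → (25,30,-26)
ρ-cycle length = 16 (tail of 1 descent step not counted)

16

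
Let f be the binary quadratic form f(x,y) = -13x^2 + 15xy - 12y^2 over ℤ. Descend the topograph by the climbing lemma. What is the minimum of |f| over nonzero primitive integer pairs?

translate: b→11 (≡-15 mod 26), so (13,-15,12)→(13,11,10)
flip: (13,11,10)→(10,-11,13)
translate: b→9 (≡-11 mod 20), so (10,-11,13)→(10,9,12)
reduced (well bottom): (10,9,12) with a≤c, −a<b≤a
well minimum |f| = |-10| = 10 (negative-definite)

10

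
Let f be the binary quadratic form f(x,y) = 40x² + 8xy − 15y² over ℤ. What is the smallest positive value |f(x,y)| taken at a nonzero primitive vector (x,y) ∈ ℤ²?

descent: ρ → (-15,22,33)  [lands on river]
river: ρ → (33,44,-4)
river: ρ → (-4,44,33)
river: ρ → (33,22,-15)
river: ρ → (-15,38,17)
river: ρ → (17,30,-23)
river: ρ → (-23,16,24)
river: ρ → (24,32,-15)
river: ρ → (-15,28,28)
river: ρ → (28,28,-15)
river: ρ → (-15,32,24)
river: ρ → (24,16,-23)
river: ρ → (-23,30,17)
river: ρ → (17,38,-15)
closes: descent 1, river 14
min |a| on river = 4

4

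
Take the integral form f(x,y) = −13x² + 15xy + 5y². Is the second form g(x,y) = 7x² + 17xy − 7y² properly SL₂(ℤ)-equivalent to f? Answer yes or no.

D₁ = 485, D₂ = 485
river cycle of f (length 10): (5, 15, -13), (-13, 11, 7), (7, 17, -7), (-7, 11, 13), (13, 15, -5), (-5, 15, 13), (13, 11, -7), (-7, 17, 7), (7, 11, -13), (-13, 15, 5)
river cycle of g (length 10): (-7, 11, 13), (13, 15, -5), (-5, 15, 13), (13, 11, -7), (-7, 17, 7), (7, 11, -13), (-13, 15, 5), (5, 15, -13), (-13, 11, 7), (7, 17, -7)
cycles coincide ⇒ equivalent

yes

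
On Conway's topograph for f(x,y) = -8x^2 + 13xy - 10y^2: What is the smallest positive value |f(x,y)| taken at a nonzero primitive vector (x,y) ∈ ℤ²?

translate: b→3 (≡-13 mod 16), so (8,-13,10)→(8,3,5)
flip: (8,3,5)→(5,-3,8)
reduced (well bottom): (5,-3,8) with a≤c, −a<b≤a
well minimum |f| = |-5| = 5 (negative-definite)

5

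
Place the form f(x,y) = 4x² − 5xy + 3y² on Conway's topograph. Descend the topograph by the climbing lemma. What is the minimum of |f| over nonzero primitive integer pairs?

translate: b→3 (≡-5 mod 8), so (4,-5,3)→(4,3,2)
flip: (4,3,2)→(2,-3,4)
translate: b→1 (≡-3 mod 4), so (2,-3,4)→(2,1,3)
reduced (well bottom): (2,1,3) with a≤c, −a<b≤a
well minimum = a = 2

2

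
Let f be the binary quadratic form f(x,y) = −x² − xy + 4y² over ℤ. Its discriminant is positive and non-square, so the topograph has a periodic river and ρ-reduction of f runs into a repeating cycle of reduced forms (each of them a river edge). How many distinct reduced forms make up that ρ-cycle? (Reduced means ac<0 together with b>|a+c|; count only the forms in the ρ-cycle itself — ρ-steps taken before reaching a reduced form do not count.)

D = 17, ⌊√D⌋ = 4
descent: ρ → (4,1,-1)
descent: ρ → (-1,3,2)  [lands on river]
river: ρ → (2,1,-2)
river: ρ → (-2,3,1)
river: ρ → (1,3,-2)
river: ρ → (-2,1,2)
river: ρ → (2,3,-1)
ρ-cycle length = 6 (tail of 2 descent steps not counted)

6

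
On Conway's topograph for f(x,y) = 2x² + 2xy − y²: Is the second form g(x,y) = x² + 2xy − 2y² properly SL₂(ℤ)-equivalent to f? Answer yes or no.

D₁ = 12, D₂ = 12
river cycle of f (length 2): (-1, 2, 2), (2, 2, -1)
river cycle of g (length 2): (-2, 2, 1), (1, 2, -2)
cycles differ ⇒ inequivalent

no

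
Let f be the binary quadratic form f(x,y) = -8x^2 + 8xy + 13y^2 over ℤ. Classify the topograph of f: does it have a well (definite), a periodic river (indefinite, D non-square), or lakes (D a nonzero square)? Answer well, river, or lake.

D = b²−4ac = 8² − 4·(-8)·13 = 480
D > 0 non-square ⇒ indefinite ⇒ periodic river

river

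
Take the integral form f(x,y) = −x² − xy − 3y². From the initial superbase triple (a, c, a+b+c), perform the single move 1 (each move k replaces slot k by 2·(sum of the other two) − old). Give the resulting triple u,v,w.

start (-1,-3,-5) = (f(1,0),f(0,1),f(1,1))
replace slot 1: 2·((-3)+(-5)) − (-1) = -15 → (-15,-3,-5)

-15,-3,-5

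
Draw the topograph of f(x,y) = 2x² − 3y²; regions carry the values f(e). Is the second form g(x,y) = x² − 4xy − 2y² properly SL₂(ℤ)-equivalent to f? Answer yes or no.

D₁ = 24, D₂ = 24
river cycle of f (length 2): (2, 4, -1), (-1, 4, 2)
river cycle of g (length 2): (-2, 4, 1), (1, 4, -2)
cycles differ ⇒ inequivalent

no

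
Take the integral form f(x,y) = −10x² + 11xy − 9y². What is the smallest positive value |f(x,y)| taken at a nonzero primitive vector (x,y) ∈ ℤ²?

translate: b→9 (≡-11 mod 20), so (10,-11,9)→(10,9,8)
flip: (10,9,8)→(8,-9,10)
translate: b→7 (≡-9 mod 16), so (8,-9,10)→(8,7,9)
reduced (well bottom): (8,7,9) with a≤c, −a<b≤a
well minimum |f| = |-8| = 8 (negative-definite)

8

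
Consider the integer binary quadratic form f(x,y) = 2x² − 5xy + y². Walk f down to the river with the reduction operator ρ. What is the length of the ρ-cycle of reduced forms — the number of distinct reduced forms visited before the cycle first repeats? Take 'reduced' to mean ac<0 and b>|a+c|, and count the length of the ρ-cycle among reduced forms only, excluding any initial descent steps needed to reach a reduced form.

D = 17, ⌊√D⌋ = 4
descent: ρ → (1,3,-2)  [lands on river]
river: ρ → (-2,1,2)
river: ρ → (2,3,-1)
river: ρ → (-1,3,2)
river: ρ → (2,1,-2)
river: ρ → (-2,3,1)
ρ-cycle length = 6 (tail of 1 descent step not counted)

6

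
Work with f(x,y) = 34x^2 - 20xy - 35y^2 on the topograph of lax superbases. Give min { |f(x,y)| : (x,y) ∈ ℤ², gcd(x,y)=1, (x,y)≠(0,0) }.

descent: ρ → (-35,20,34)  [lands on river]
river: ρ → (34,48,-21)
river: ρ → (-21,36,46)
river: ρ → (46,56,-11)
river: ρ → (-11,54,51)
river: ρ → (51,48,-14)
river: ρ → (-14,64,19)
river: ρ → (19,50,-35)
closes: descent 1, river 8
min |a| on river = 11

11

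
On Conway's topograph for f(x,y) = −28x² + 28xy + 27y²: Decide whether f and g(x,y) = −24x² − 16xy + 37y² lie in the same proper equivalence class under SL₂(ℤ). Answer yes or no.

D₁ = 3808, D₂ = 3808
river cycle of f (length 12): (27, 26, -29), (-29, 32, 24), (24, 16, -37), (-37, 58, 3), (3, 56, -56), (-56, 56, 3), (3, 58, -37), (-37, 16, 24), (24, 32, -29), (-29, 26, 27), … (2 more)
river cycle of g (length 12): (37, 16, -24), (-24, 32, 29), (29, 26, -27), (-27, 28, 28), (28, 28, -27), (-27, 26, 29), (29, 32, -24), (-24, 16, 37), (37, 58, -3), (-3, 56, 56), … (2 more)
cycles differ ⇒ inequivalent

no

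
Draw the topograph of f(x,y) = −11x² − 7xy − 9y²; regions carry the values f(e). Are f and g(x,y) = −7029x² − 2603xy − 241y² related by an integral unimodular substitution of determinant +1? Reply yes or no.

D₁ = -347, D₂ = -347
f is negative-definite; reduce −f:
−f: flip: (11,7,9)→(9,-7,11)
−f: reduced (well bottom): (9,-7,11) with a≤c, −a<b≤a
flip sign back: reduced form of f is (-9,7,-11)
g is negative-definite; reduce −g:
−g: flip: (7029,2603,241)→(241,-2603,7029)
−g: translate: b→-193 (≡-2603 mod 482), so (241,-2603,7029)→(241,-193,39)
−g: flip: (241,-193,39)→(39,193,241)
−g: translate: b→37 (≡193 mod 78), so (39,193,241)→(39,37,11)
−g: flip: (39,37,11)→(11,-37,39)
−g: translate: b→7 (≡-37 mod 22), so (11,-37,39)→(11,7,9)
−g: flip: (11,7,9)→(9,-7,11)
−g: reduced (well bottom): (9,-7,11) with a≤c, −a<b≤a
flip sign back: reduced form of g is (-9,7,-11)
reduced forms (-9, 7, -11) vs (-9, 7, -11) ⇒ equivalent

yes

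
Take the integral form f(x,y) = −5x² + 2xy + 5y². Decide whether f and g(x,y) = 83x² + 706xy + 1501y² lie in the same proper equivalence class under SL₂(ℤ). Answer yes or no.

D₁ = 104, D₂ = 104
river cycle of f (length 6): (5, 8, -2), (-2, 8, 5), (5, 2, -5), (-5, 8, 2), (2, 8, -5), (-5, 2, 5)
river cycle of g (length 6): (5, 8, -2), (-2, 8, 5), (5, 2, -5), (-5, 8, 2), (2, 8, -5), (-5, 2, 5)
cycles coincide ⇒ equivalent

yes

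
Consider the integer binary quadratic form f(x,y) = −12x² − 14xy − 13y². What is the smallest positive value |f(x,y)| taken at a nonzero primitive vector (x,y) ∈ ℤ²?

translate: b→-10 (≡14 mod 24), so (12,14,13)→(12,-10,11)
flip: (12,-10,11)→(11,10,12)
reduced (well bottom): (11,10,12) with a≤c, −a<b≤a
well minimum |f| = |-11| = 11 (negative-definite)

11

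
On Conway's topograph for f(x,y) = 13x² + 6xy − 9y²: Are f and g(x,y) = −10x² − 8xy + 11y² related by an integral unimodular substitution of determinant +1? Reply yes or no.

D₁ = 504, D₂ = 504
river cycle of f (length 10): (-9, 12, 10), (10, 8, -11), (-11, 14, 7), (7, 14, -11), (-11, 8, 10), (10, 12, -9), (-9, 6, 13), (13, 20, -2), (-2, 20, 13), (13, 6, -9)
river cycle of g (length 10): (11, 8, -10), (-10, 12, 9), (9, 6, -13), (-13, 20, 2), (2, 20, -13), (-13, 6, 9), (9, 12, -10), (-10, 8, 11), (11, 14, -7), (-7, 14, 11)
cycles differ ⇒ inequivalent

no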